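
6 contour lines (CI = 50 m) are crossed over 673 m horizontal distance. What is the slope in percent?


elevation change = 6 * 50 = 300 m
slope = 300 / 673 * 100 = 44.6%

44.6%


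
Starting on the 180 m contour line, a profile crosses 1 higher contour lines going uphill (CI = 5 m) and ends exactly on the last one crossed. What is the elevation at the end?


elevation = 180 + 1 * 5 = 185 m

185 m


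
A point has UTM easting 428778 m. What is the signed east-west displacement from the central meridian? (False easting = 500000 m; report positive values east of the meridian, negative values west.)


displacement = 428778 - 500000 = -71222 m

-71222 m


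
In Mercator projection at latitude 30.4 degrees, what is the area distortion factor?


area_distortion = 1/cos^2(30.4) = 1.344

1.344


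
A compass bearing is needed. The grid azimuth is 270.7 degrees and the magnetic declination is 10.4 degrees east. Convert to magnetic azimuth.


magnetic azimuth = grid azimuth - declination (east +ve)
mag_az = 270.7 - 10.4 = 260.3 degrees

260.3 degrees


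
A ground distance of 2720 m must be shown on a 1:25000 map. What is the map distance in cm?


map_cm = 2720 * 100 / 25000 = 10.88 cm

10.88 cm


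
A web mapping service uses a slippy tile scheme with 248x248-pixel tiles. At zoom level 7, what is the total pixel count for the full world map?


tiles per axis = 2^7 = 128
total tiles = 128^2 = 16384
pixels per axis = 128 * 248 = 31744
total pixels = 31744^2 = 1007681536

1007681536 pixels


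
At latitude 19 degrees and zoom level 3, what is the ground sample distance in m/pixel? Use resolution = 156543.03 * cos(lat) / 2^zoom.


res = 156543.03 * cos(19) / 2^3 = 156543.03 * 0.94551858 / 8 = 18501.79 m/pixel

18501.79 m/pixel


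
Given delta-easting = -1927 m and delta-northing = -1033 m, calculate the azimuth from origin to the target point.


az = atan2(-1927, -1033) = -118.2 deg
adjusted to 0-360: 241.8 degrees

241.8 degrees


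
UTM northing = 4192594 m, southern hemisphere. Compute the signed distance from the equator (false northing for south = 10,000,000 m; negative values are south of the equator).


For southern: actual = 4192594 - 10000000 = -5807406 m

-5807406 m


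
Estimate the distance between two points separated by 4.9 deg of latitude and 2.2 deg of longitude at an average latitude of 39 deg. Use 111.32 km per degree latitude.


dlat_km = 4.9 * 111.32 = 545.468
dlon_km = 2.2 * 111.32 * cos(39) ≈ 190.326
dist = sqrt(545.468^2 + 190.326^2) ≈ 577.7 km

577.7 km


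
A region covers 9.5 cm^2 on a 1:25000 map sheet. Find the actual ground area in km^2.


ground_area = 9.5 * (25000/100)^2 = 593750.0 m^2 = 0.59375 km^2 ≈ 0.594 km^2

0.594 km^2


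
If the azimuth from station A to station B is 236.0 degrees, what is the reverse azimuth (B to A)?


back azimuth = (236.0 + 180) mod 360 = 56.0 degrees

56.0 degrees


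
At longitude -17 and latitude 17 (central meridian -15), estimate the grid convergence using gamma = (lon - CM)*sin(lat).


gamma = (-17 - -15) * sin(17) = -2 * 0.292372 = -0.585 degrees

-0.585 degrees


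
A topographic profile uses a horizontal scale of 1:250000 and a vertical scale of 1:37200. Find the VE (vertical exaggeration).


VE = horizontal_scale / vertical_scale = 250000 / 37200 ≈ 6.7

6.7x


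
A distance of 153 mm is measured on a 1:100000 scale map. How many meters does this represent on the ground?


ground = 153 mm * 100000 / 1000 = 15300.0 m

15300.0 m


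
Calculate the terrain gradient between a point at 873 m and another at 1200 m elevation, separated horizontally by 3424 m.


gradient = (1200 - 873) / 3424 = 327 / 3424 = 0.0955

0.0955


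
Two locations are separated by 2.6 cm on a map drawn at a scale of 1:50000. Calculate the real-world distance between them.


ground = 2.6 cm * 50000 / 100 = 1300.0 m = 1.3 km

1.3 km


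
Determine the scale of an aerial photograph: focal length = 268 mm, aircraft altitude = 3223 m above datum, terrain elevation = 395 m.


scale = f / (H - h) = 268 mm / 2828 m = 268 / 2828000 = 1:10552

1:10552


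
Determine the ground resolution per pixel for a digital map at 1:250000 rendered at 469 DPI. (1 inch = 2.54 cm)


pixel_cm = 2.54 / 469 ≈ 0.005416 cm
ground = pixel_cm * 250000 / 100 = 2.54 * 250000 / (469 * 100) = 635000 / 46900 ≈ 13.54 m

13.54 m


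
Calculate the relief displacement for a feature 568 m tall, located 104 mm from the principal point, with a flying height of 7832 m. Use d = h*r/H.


d = h * r / H = 568 * 104 / 7832 = 7.54 mm

7.54 mm


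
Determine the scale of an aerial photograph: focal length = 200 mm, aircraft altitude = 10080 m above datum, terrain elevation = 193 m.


scale = f / (H - h) = 200 mm / 9887 m = 200 / 9887000 = 1:49435

1:49435


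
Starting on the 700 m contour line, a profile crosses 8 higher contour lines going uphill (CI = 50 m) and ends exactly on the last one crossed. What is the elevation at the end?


elevation = 700 + 8 * 50 = 1100 m

1100 m


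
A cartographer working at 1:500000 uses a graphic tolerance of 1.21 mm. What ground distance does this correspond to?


ground = 1.21 mm * 500000 / 1000 = 605.0 m

605.0 m


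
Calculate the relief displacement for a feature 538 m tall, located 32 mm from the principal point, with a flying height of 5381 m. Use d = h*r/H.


d = h * r / H = 538 * 32 / 5381 = 3.2 mm

3.2 mm


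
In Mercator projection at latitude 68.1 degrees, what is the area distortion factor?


area_distortion = 1/cos^2(68.1) = 7.188

7.188


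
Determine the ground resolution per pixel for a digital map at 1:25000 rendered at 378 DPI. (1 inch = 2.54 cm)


pixel_cm = 2.54 / 378 ≈ 0.00672 cm
ground = pixel_cm * 25000 / 100 = 2.54 * 25000 / (378 * 100) = 63500 / 37800 ≈ 1.68 m

1.68 m


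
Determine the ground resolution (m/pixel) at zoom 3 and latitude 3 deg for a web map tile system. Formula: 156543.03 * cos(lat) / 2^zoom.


res = 156543.03 * cos(3) / 2^3 = 156543.03 * 0.99862953 / 8 = 19541.06 m/pixel

19541.06 m/pixel


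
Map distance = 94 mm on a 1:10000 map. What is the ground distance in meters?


ground = 94 mm * 10000 / 1000 = 940.0 m

940.0 m


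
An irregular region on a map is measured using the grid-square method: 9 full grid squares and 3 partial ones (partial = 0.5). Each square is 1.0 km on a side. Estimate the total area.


effective squares = 9 + 3 * 0.5 = 10.5
area = 10.5 * 1.0 = 10.5 km^2

10.5 km^2


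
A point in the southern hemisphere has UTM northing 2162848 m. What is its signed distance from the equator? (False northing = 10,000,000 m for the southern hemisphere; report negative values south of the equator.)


For southern: actual = 2162848 - 10000000 = -7837152 m

-7837152 m


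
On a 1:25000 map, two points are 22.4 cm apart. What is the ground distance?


ground = 22.4 cm * 25000 / 100 = 5600.0 m = 5.6 km

5.6 km


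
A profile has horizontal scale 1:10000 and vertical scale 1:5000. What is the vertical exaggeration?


VE = horizontal_scale / vertical_scale = 10000 / 5000 = 2.0

2.0x


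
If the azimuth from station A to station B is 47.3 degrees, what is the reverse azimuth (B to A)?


back azimuth = (47.3 + 180) mod 360 = 227.3 degrees

227.3 degrees


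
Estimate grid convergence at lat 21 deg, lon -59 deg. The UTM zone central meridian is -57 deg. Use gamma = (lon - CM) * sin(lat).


gamma = (-59 - -57) * sin(21) = -2 * 0.358368 = -0.717 degrees

-0.717 degrees


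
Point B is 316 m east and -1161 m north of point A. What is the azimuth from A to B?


az = atan2(316, -1161) = 164.8 deg
adjusted to 0-360: 164.8 degrees

164.8 degrees


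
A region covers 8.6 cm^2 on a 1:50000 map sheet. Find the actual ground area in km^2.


ground_area = 8.6 * (50000/100)^2 = 2150000.0 m^2 = 2.15 km^2

2.15 km^2


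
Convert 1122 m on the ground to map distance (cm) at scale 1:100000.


map_cm = 1122 * 100 / 100000 = 1.122 cm ≈ 1.12 cm

1.12 cm


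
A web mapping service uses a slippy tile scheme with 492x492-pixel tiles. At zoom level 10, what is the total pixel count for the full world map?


tiles per axis = 2^10 = 1024
total tiles = 1024^2 = 1048576
pixels per axis = 1024 * 492 = 503808
total pixels = 503808^2 = 253822500864

253822500864 pixels


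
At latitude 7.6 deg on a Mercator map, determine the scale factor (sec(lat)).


SF = 1 / cos(7.6) = 1 / 0.991216 = 1.009

1.009


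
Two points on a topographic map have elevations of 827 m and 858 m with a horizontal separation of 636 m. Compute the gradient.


gradient = (858 - 827) / 636 = 31 / 636 = 0.0487

0.0487


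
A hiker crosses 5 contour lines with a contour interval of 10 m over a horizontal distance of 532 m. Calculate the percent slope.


elevation change = 5 * 10 = 50 m
slope = 50 / 532 * 100 = 9.4%

9.4%


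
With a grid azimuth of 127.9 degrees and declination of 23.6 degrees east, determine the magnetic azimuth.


magnetic azimuth = grid azimuth - declination (east +ve)
mag_az = 127.9 - 23.6 = 104.3 degrees

104.3 degrees


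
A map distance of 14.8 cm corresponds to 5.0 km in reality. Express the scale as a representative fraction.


ground = 5.0 km = 500000 cm; RF denominator = ground / map = 500000 / 14.8 ≈ 33784; RF = 1:33784

1:33784


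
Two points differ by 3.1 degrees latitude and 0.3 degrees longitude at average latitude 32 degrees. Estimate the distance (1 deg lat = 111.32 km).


dlat_km = 3.1 * 111.32 = 345.092
dlon_km = 0.3 * 111.32 * cos(32) ≈ 28.321
dist = sqrt(345.092^2 + 28.321^2) ≈ 346.3 km

346.3 km


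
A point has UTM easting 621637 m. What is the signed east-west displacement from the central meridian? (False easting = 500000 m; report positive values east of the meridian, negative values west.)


displacement = 621637 - 500000 = 121637 m

121637 m


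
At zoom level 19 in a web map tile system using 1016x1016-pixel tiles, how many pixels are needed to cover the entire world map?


tiles per axis = 2^19 = 524288
total tiles = 524288^2 = 274877906944
pixels per axis = 524288 * 1016 = 532676608
total pixels = 532676608^2 = 283744368710385664

283744368710385664 pixels


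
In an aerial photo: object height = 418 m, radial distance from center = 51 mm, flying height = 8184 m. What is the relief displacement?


d = h * r / H = 418 * 51 / 8184 = 2.6 mm

2.6 mm


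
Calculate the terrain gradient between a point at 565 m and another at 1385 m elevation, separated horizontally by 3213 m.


gradient = (1385 - 565) / 3213 = 820 / 3213 = 0.2552

0.2552


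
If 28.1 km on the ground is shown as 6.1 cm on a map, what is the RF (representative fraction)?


ground = 28.1 km = 2810000 cm; RF denominator = ground / map = 2810000 / 6.1 ≈ 460656; RF = 1:460656

1:460656


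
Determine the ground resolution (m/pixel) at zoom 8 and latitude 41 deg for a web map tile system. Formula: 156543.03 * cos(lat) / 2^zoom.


res = 156543.03 * cos(41) / 2^8 = 156543.03 * 0.75470958 / 256 = 461.5 m/pixel

461.5 m/pixel


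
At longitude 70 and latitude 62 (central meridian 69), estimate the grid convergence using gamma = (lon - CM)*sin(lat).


gamma = (70 - 69) * sin(62) = 1 * 0.882948 = 0.883 degrees

0.883 degrees


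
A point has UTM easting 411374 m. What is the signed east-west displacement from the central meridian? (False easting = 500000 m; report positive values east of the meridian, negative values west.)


displacement = 411374 - 500000 = -88626 m

-88626 m


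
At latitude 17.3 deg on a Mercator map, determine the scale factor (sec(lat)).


SF = 1 / cos(17.3) = 1 / 0.954761 = 1.047

1.047


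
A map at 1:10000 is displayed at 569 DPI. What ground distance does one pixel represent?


pixel_cm = 2.54 / 569 ≈ 0.004464 cm
ground = pixel_cm * 10000 / 100 = 2.54 * 10000 / (569 * 100) = 25400 / 56900 ≈ 0.45 m

0.45 m


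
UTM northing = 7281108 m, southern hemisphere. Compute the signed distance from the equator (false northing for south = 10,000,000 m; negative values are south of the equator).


For southern: actual = 7281108 - 10000000 = -2718892 m

-2718892 m


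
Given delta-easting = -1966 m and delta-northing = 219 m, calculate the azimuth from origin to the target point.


az = atan2(-1966, 219) = -83.6 deg
adjusted to 0-360: 276.4 degrees

276.4 degrees


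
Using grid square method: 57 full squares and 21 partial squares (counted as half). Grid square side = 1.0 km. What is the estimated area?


effective squares = 57 + 21 * 0.5 = 67.5
area = 67.5 * 1.0 = 67.5 km^2

67.5 km^2


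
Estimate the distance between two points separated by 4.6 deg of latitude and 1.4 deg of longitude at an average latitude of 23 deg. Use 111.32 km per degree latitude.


dlat_km = 4.6 * 111.32 = 512.072
dlon_km = 1.4 * 111.32 * cos(23) ≈ 143.459
dist = sqrt(512.072^2 + 143.459^2) ≈ 531.8 km

531.8 km


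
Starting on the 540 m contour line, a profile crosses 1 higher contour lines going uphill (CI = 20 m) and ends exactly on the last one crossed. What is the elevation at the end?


elevation = 540 + 1 * 20 = 560 m

560 m


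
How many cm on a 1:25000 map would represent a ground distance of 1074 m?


map_cm = 1074 * 100 / 25000 = 4.296 cm ≈ 4.3 cm

4.3 cm


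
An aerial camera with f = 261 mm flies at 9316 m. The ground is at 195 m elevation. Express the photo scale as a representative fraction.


scale = f / (H - h) = 261 mm / 9121 m = 261 / 9121000 = 1:34946

1:34946


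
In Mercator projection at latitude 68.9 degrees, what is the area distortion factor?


area_distortion = 1/cos^2(68.9) = 7.716

7.716


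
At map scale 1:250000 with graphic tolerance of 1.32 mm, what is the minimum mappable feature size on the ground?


ground = 1.32 mm * 250000 / 1000 = 330.0 m

330.0 m


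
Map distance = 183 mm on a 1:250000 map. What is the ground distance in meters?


ground = 183 mm * 250000 / 1000 = 45750.0 m

45750.0 m


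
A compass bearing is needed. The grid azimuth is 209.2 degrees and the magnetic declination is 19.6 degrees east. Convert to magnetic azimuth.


magnetic azimuth = grid azimuth - declination (east +ve)
mag_az = 209.2 - 19.6 = 189.6 degrees

189.6 degrees


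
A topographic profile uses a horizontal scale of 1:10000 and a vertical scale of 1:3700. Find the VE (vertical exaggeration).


VE = horizontal_scale / vertical_scale = 10000 / 3700 ≈ 2.7

2.7x


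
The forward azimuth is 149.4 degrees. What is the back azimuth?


back azimuth = (149.4 + 180) mod 360 = 329.4 degrees

329.4 degrees


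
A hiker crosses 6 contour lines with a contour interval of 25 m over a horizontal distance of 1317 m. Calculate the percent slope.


elevation change = 6 * 25 = 150 m
slope = 150 / 1317 * 100 = 11.4%

11.4%


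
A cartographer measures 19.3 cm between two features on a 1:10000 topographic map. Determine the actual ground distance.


ground = 19.3 cm * 10000 / 100 = 1930.0 m = 1.93 km

1.93 km


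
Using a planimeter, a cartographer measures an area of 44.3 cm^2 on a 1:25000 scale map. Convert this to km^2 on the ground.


ground_area = 44.3 * (25000/100)^2 = 2768750.0 m^2 = 2.76875 km^2 ≈ 2.769 km^2

2.769 km^2


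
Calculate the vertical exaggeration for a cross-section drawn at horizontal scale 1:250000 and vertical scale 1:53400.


VE = horizontal_scale / vertical_scale = 250000 / 53400 ≈ 4.7

4.7x


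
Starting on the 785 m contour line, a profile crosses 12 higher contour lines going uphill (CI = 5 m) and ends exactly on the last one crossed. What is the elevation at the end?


elevation = 785 + 12 * 5 = 845 m

845 m


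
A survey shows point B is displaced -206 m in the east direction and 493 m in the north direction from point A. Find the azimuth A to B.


az = atan2(-206, 493) = -22.7 deg
adjusted to 0-360: 337.3 degrees

337.3 degrees


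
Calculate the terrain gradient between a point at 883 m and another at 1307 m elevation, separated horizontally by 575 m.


gradient = (1307 - 883) / 575 = 424 / 575 = 0.7374

0.7374


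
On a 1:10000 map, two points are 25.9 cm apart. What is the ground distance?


ground = 25.9 cm * 10000 / 100 = 2590.0 m = 2.59 km

2.59 km


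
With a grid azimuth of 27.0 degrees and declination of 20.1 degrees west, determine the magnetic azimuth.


magnetic azimuth = grid azimuth - declination (east +ve)
mag_az = 27.0 - -20.1 = 47.1 degrees

47.1 degrees


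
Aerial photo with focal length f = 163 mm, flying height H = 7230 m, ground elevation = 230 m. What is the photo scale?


scale = f / (H - h) = 163 mm / 7000 m = 163 / 7000000 = 1:42945

1:42945


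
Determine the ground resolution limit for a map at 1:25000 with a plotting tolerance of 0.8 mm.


ground = 0.8 mm * 25000 / 1000 = 20.0 m

20.0 m


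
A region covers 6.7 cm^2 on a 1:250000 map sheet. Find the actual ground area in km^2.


ground_area = 6.7 * (250000/100)^2 = 41875000.0 m^2 = 41.875 km^2

41.875 km^2


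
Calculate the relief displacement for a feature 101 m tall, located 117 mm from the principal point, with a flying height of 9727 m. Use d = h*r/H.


d = h * r / H = 101 * 117 / 9727 = 1.21 mm

1.21 mm


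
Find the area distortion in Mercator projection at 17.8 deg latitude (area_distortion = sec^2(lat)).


area_distortion = 1/cos^2(17.8) = 1.103

1.103


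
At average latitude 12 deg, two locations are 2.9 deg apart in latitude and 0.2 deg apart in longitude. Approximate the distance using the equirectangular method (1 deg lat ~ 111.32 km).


dlat_km = 2.9 * 111.32 = 322.828
dlon_km = 0.2 * 111.32 * cos(12) ≈ 21.777
dist = sqrt(322.828^2 + 21.777^2) ≈ 323.6 km

323.6 km


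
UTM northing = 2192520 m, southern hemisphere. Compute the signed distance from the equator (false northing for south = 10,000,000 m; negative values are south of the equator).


For southern: actual = 2192520 - 10000000 = -7807480 m

-7807480 m


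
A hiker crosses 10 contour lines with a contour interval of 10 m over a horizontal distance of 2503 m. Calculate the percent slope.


elevation change = 10 * 10 = 100 m
slope = 100 / 2503 * 100 = 4.0%

4.0%


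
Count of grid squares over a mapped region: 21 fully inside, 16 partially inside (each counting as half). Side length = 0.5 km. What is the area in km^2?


effective squares = 21 + 16 * 0.5 = 29.0
area = 29.0 * 0.25 = 7.25 km^2

7.25 km^2


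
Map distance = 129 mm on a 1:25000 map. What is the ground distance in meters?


ground = 129 mm * 25000 / 1000 = 3225.0 m

3225.0 m


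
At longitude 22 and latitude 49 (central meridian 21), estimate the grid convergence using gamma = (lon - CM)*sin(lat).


gamma = (22 - 21) * sin(49) = 1 * 0.75471 = 0.755 degrees

0.755 degrees


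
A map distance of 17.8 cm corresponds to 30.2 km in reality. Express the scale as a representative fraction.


ground = 30.2 km = 3020000 cm; RF denominator = ground / map = 3020000 / 17.8 ≈ 169663; RF = 1:169663

1:169663


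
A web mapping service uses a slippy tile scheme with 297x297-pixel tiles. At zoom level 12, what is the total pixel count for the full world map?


tiles per axis = 2^12 = 4096
total tiles = 4096^2 = 16777216
pixels per axis = 4096 * 297 = 1216512
total pixels = 1216512^2 = 1479901446144

1479901446144 pixels


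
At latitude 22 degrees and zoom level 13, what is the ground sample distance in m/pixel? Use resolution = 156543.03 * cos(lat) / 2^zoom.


res = 156543.03 * cos(22) / 2^13 = 156543.03 * 0.92718385 / 8192 = 17.72 m/pixel

17.72 m/pixel


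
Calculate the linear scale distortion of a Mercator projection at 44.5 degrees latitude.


SF = 1 / cos(44.5) = 1 / 0.71325 = 1.402

1.402


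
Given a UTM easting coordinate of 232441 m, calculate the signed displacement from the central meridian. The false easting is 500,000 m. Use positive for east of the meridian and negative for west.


displacement = 232441 - 500000 = -267559 m

-267559 m


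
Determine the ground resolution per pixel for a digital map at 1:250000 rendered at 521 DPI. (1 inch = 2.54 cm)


pixel_cm = 2.54 / 521 ≈ 0.004875 cm
ground = pixel_cm * 250000 / 100 = 2.54 * 250000 / (521 * 100) = 635000 / 52100 ≈ 12.19 m

12.19 m


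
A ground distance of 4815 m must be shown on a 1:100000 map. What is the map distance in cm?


map_cm = 4815 * 100 / 100000 = 4.815 cm ≈ 4.82 cm

4.82 cm


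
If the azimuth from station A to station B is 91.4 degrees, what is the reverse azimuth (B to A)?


back azimuth = (91.4 + 180) mod 360 = 271.4 degrees

271.4 degrees


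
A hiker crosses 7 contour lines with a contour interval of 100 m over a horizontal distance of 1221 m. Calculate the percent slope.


elevation change = 7 * 100 = 700 m
slope = 700 / 1221 * 100 = 57.3%

57.3%


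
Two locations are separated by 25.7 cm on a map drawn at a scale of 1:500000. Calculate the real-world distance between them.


ground = 25.7 cm * 500000 / 100 = 128500.0 m = 128.5 km

128.5 km


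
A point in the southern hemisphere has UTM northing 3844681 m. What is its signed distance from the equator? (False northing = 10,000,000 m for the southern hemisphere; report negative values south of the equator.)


For southern: actual = 3844681 - 10000000 = -6155319 m

-6155319 m


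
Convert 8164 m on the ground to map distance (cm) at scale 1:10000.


map_cm = 8164 * 100 / 10000 = 81.64 cm

81.64 cm


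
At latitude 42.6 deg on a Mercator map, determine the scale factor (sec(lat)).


SF = 1 / cos(42.6) = 1 / 0.736097 = 1.359

1.359


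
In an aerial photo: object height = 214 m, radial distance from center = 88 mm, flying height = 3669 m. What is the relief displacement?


d = h * r / H = 214 * 88 / 3669 = 5.13 mm

5.13 mm


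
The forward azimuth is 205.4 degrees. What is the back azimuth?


back azimuth = (205.4 + 180) mod 360 = 25.4 degrees

25.4 degrees


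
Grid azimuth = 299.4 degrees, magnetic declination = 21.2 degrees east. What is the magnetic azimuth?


magnetic azimuth = grid azimuth - declination (east +ve)
mag_az = 299.4 - 21.2 = 278.2 degrees

278.2 degrees


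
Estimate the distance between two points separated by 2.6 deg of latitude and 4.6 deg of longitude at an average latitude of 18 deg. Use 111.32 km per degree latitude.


dlat_km = 2.6 * 111.32 = 289.432
dlon_km = 4.6 * 111.32 * cos(18) ≈ 487.009
dist = sqrt(289.432^2 + 487.009^2) ≈ 566.5 km

566.5 km


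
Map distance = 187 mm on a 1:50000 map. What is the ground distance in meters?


ground = 187 mm * 50000 / 1000 = 9350.0 m

9350.0 m


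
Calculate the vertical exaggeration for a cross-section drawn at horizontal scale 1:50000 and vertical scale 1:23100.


VE = horizontal_scale / vertical_scale = 50000 / 23100 ≈ 2.2

2.2x


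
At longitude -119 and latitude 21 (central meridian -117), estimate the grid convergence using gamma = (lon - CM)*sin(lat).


gamma = (-119 - -117) * sin(21) = -2 * 0.358368 = -0.717 degrees

-0.717 degrees


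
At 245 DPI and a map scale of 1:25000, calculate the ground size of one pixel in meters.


pixel_cm = 2.54 / 245 ≈ 0.010367 cm
ground = pixel_cm * 25000 / 100 = 2.54 * 25000 / (245 * 100) = 63500 / 24500 ≈ 2.59 m

2.59 m


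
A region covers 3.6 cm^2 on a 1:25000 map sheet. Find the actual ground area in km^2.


ground_area = 3.6 * (25000/100)^2 = 225000.0 m^2 = 0.225 km^2

0.225 km^2


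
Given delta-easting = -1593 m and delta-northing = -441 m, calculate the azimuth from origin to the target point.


az = atan2(-1593, -441) = -105.5 deg
adjusted to 0-360: 254.5 degrees

254.5 degrees


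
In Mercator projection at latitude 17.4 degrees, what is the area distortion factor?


area_distortion = 1/cos^2(17.4) = 1.098

1.098


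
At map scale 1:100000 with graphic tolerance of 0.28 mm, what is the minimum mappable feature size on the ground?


ground = 0.28 mm * 100000 / 1000 = 28.0 m

28.0 m


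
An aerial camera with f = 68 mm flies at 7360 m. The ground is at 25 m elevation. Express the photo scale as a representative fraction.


scale = f / (H - h) = 68 mm / 7335 m = 68 / 7335000 = 1:107868

1:107868


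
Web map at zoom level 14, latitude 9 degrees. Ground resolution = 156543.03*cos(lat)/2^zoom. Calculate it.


res = 156543.03 * cos(9) / 2^14 = 156543.03 * 0.98768834 / 16384 = 9.44 m/pixel

9.44 m/pixel


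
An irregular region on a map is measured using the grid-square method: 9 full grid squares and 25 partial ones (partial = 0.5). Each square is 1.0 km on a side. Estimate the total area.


effective squares = 9 + 25 * 0.5 = 21.5
area = 21.5 * 1.0 = 21.5 km^2

21.5 km^2


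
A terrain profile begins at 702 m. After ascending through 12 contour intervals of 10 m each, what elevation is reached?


elevation = 702 + 12 * 10 = 822 m

822 m


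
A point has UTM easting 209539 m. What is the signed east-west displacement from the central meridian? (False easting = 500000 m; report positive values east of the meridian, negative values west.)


displacement = 209539 - 500000 = -290461 m

-290461 m


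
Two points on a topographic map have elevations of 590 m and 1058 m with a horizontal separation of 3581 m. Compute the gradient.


gradient = (1058 - 590) / 3581 = 468 / 3581 = 0.1307

0.1307


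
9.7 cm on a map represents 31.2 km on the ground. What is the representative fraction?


ground = 31.2 km = 3120000 cm; RF denominator = ground / map = 3120000 / 9.7 ≈ 321649; RF = 1:321649

1:321649


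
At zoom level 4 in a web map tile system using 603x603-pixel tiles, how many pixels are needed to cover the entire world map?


tiles per axis = 2^4 = 16
total tiles = 16^2 = 256
pixels per axis = 16 * 603 = 9648
total pixels = 9648^2 = 93083904

93083904 pixels


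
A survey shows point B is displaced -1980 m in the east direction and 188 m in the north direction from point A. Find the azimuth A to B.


az = atan2(-1980, 188) = -84.6 deg
adjusted to 0-360: 275.4 degrees

275.4 degrees


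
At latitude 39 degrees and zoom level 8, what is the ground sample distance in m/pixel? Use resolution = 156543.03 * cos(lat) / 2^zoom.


res = 156543.03 * cos(39) / 2^8 = 156543.03 * 0.77714596 / 256 = 475.22 m/pixel

475.22 m/pixel


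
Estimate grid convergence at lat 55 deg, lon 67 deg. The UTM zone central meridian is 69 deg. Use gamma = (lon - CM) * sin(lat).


gamma = (67 - 69) * sin(55) = -2 * 0.819152 = -1.638 degrees

-1.638 degrees


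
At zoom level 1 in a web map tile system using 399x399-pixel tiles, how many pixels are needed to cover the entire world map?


tiles per axis = 2^1 = 2
total tiles = 2^2 = 4
pixels per axis = 2 * 399 = 798
total pixels = 798^2 = 636804

636804 pixels


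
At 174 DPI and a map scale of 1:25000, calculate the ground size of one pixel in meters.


pixel_cm = 2.54 / 174 ≈ 0.014598 cm
ground = pixel_cm * 25000 / 100 = 2.54 * 25000 / (174 * 100) = 63500 / 17400 ≈ 3.65 m

3.65 m


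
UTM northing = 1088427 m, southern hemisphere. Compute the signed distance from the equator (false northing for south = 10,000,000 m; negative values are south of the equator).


For southern: actual = 1088427 - 10000000 = -8911573 m

-8911573 m


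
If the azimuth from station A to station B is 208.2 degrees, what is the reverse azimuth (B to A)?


back azimuth = (208.2 + 180) mod 360 = 28.2 degrees

28.2 degrees


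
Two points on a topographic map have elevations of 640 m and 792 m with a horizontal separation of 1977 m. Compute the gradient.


gradient = (792 - 640) / 1977 = 152 / 1977 = 0.0769

0.0769


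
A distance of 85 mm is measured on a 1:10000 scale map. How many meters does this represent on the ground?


ground = 85 mm * 10000 / 1000 = 850.0 m

850.0 m


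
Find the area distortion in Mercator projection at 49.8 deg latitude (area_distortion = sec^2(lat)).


area_distortion = 1/cos^2(49.8) = 2.4

2.4


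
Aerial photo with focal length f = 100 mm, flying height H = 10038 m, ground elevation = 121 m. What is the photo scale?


scale = f / (H - h) = 100 mm / 9917 m = 100 / 9917000 = 1:99170

1:99170


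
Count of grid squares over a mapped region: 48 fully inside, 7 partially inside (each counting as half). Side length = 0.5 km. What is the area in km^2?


effective squares = 48 + 7 * 0.5 = 51.5
area = 51.5 * 0.25 = 12.875 km^2

12.875 km^2


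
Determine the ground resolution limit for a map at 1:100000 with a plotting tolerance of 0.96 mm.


ground = 0.96 mm * 100000 / 1000 = 96.0 m

96.0 m


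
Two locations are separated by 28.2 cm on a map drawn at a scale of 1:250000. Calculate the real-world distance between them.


ground = 28.2 cm * 250000 / 100 = 70500.0 m = 70.5 km

70.5 km


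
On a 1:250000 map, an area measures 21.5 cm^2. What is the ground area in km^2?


ground_area = 21.5 * (250000/100)^2 = 134375000.0 m^2 = 134.375 km^2

134.375 km^2


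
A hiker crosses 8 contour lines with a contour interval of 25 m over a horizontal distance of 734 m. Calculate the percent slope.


elevation change = 8 * 25 = 200 m
slope = 200 / 734 * 100 = 27.2%

27.2%


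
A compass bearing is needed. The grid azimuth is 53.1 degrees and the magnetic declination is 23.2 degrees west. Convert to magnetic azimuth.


magnetic azimuth = grid azimuth - declination (east +ve)
mag_az = 53.1 - -23.2 = 76.3 degrees

76.3 degrees


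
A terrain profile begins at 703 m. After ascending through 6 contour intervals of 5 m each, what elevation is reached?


elevation = 703 + 6 * 5 = 733 m

733 m


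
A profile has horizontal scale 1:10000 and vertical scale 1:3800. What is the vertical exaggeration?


VE = horizontal_scale / vertical_scale = 10000 / 3800 ≈ 2.6

2.6x


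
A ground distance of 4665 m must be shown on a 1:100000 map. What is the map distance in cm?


map_cm = 4665 * 100 / 100000 = 4.665 cm ≈ 4.67 cm

4.67 cm


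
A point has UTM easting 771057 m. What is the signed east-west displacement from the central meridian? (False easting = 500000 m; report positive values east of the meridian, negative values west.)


displacement = 771057 - 500000 = 271057 m

271057 m


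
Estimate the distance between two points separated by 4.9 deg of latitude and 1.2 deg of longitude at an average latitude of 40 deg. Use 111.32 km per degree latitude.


dlat_km = 4.9 * 111.32 = 545.468
dlon_km = 1.2 * 111.32 * cos(40) ≈ 102.331
dist = sqrt(545.468^2 + 102.331^2) ≈ 555.0 km

555.0 km


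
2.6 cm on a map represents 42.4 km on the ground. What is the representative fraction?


ground = 42.4 km = 4240000 cm; RF denominator = ground / map = 4240000 / 2.6 ≈ 1630769; RF = 1:1630769

1:1630769


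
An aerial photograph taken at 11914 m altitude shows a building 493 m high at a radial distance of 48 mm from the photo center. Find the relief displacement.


d = h * r / H = 493 * 48 / 11914 = 1.99 mm

1.99 mm


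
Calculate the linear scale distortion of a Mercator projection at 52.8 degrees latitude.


SF = 1 / cos(52.8) = 1 / 0.604599 = 1.654

1.654


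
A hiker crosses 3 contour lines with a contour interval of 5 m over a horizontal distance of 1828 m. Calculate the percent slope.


elevation change = 3 * 5 = 15 m
slope = 15 / 1828 * 100 = 0.8%

0.8%


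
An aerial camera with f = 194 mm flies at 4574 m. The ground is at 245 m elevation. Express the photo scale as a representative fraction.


scale = f / (H - h) = 194 mm / 4329 m = 194 / 4329000 = 1:22314

1:22314


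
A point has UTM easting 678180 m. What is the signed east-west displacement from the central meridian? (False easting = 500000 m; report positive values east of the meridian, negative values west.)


displacement = 678180 - 500000 = 178180 m

178180 m


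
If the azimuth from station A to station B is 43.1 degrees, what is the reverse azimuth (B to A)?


back azimuth = (43.1 + 180) mod 360 = 223.1 degrees

223.1 degrees


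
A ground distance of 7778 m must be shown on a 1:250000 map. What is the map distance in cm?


map_cm = 7778 * 100 / 250000 = 3.1112 cm ≈ 3.11 cm

3.11 cm


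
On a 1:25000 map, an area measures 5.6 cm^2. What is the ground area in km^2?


ground_area = 5.6 * (25000/100)^2 = 350000.0 m^2 = 0.35 km^2

0.35 km^2


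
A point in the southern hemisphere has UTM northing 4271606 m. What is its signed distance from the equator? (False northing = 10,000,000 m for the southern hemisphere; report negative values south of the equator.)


For southern: actual = 4271606 - 10000000 = -5728394 m

-5728394 m


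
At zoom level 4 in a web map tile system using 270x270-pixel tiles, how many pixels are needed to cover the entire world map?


tiles per axis = 2^4 = 16
total tiles = 16^2 = 256
pixels per axis = 16 * 270 = 4320
total pixels = 4320^2 = 18662400

18662400 pixels


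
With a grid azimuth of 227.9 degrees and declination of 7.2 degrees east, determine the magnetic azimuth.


magnetic azimuth = grid azimuth - declination (east +ve)
mag_az = 227.9 - 7.2 = 220.7 degrees

220.7 degrees


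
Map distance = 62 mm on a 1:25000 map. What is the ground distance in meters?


ground = 62 mm * 25000 / 1000 = 1550.0 m

1550.0 m


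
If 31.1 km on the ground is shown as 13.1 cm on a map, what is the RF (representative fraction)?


ground = 31.1 km = 3110000 cm; RF denominator = ground / map = 3110000 / 13.1 ≈ 237405; RF = 1:237405

1:237405


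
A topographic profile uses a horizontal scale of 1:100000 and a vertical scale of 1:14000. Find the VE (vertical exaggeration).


VE = horizontal_scale / vertical_scale = 100000 / 14000 ≈ 7.1

7.1x


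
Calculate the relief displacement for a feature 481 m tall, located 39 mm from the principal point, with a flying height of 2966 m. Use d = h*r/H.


d = h * r / H = 481 * 39 / 2966 = 6.32 mm

6.32 mm


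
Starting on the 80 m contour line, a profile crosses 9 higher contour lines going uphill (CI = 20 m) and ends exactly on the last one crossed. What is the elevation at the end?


elevation = 80 + 9 * 20 = 260 m

260 m


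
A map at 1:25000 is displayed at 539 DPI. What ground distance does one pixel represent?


pixel_cm = 2.54 / 539 ≈ 0.004712 cm
ground = pixel_cm * 25000 / 100 = 2.54 * 25000 / (539 * 100) = 63500 / 53900 ≈ 1.18 m

1.18 m


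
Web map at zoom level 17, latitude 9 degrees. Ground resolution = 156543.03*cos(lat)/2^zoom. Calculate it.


res = 156543.03 * cos(9) / 2^17 = 156543.03 * 0.98768834 / 131072 = 1.18 m/pixel

1.18 m/pixel


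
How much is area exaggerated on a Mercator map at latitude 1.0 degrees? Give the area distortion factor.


area_distortion = 1/cos^2(1.0) = 1.0

1.0


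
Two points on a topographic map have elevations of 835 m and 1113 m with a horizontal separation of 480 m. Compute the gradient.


gradient = (1113 - 835) / 480 = 278 / 480 = 0.5792

0.5792


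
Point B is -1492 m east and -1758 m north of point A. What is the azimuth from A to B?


az = atan2(-1492, -1758) = -139.7 deg
adjusted to 0-360: 220.3 degrees

220.3 degrees


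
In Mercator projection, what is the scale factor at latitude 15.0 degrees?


SF = 1 / cos(15.0) = 1 / 0.965926 = 1.035

1.035


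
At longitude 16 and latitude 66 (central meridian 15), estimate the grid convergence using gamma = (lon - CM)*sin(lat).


gamma = (16 - 15) * sin(66) = 1 * 0.913545 = 0.914 degrees

0.914 degrees


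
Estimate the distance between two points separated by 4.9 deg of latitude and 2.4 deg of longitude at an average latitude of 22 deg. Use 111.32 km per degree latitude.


dlat_km = 4.9 * 111.32 = 545.468
dlon_km = 2.4 * 111.32 * cos(22) ≈ 247.714
dist = sqrt(545.468^2 + 247.714^2) ≈ 599.1 km

599.1 km


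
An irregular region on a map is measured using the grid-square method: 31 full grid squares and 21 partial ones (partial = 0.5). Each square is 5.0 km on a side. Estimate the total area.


effective squares = 31 + 21 * 0.5 = 41.5
area = 41.5 * 25.0 = 1037.5 km^2

1037.5 km^2


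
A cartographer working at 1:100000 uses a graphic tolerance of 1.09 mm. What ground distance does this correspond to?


ground = 1.09 mm * 100000 / 1000 = 109.0 m

109.0 m


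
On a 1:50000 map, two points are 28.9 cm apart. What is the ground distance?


ground = 28.9 cm * 50000 / 100 = 14450.0 m = 14.45 km

14.45 km


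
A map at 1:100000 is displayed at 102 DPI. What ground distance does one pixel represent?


pixel_cm = 2.54 / 102 ≈ 0.024902 cm
ground = pixel_cm * 100000 / 100 = 2.54 * 100000 / (102 * 100) = 254000 / 10200 ≈ 24.9 m

24.9 m


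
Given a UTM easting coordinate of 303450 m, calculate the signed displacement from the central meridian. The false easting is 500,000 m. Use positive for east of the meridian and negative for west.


displacement = 303450 - 500000 = -196550 m

-196550 m


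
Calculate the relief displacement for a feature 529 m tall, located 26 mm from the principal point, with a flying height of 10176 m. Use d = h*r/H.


d = h * r / H = 529 * 26 / 10176 = 1.35 mm

1.35 mm


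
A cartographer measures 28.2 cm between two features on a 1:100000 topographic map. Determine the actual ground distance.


ground = 28.2 cm * 100000 / 100 = 28200.0 m = 28.2 km

28.2 km


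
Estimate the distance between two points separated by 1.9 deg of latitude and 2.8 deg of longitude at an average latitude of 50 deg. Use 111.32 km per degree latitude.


dlat_km = 1.9 * 111.32 = 211.508
dlon_km = 2.8 * 111.32 * cos(50) ≈ 200.354
dist = sqrt(211.508^2 + 200.354^2) ≈ 291.3 km

291.3 km


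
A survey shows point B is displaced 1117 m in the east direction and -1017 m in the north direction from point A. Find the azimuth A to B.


az = atan2(1117, -1017) = 132.3 deg
adjusted to 0-360: 132.3 degrees

132.3 degrees


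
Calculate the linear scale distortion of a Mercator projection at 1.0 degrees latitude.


SF = 1 / cos(1.0) = 1 / 0.999848 = 1.0

1.0


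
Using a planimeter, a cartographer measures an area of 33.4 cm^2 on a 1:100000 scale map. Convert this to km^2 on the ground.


ground_area = 33.4 * (100000/100)^2 = 33400000.0 m^2 = 33.4 km^2

33.4 km^2


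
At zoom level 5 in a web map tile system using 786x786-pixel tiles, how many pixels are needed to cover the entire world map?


tiles per axis = 2^5 = 32
total tiles = 32^2 = 1024
pixels per axis = 32 * 786 = 25152
total pixels = 25152^2 = 632623104

632623104 pixels


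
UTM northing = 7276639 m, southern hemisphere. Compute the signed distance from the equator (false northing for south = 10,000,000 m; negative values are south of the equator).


For southern: actual = 7276639 - 10000000 = -2723361 m

-2723361 m


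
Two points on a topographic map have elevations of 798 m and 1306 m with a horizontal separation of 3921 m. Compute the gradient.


gradient = (1306 - 798) / 3921 = 508 / 3921 = 0.1296

0.1296


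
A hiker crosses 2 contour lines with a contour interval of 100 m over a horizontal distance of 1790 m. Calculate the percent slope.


elevation change = 2 * 100 = 200 m
slope = 200 / 1790 * 100 = 11.2%

11.2%


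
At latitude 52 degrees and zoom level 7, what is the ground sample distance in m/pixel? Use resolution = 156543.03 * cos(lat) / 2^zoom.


res = 156543.03 * cos(52) / 2^7 = 156543.03 * 0.61566148 / 128 = 752.95 m/pixel

752.95 m/pixel


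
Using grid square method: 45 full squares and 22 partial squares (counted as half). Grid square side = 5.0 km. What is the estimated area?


effective squares = 45 + 22 * 0.5 = 56.0
area = 56.0 * 25.0 = 1400.0 km^2

1400.0 km^2
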